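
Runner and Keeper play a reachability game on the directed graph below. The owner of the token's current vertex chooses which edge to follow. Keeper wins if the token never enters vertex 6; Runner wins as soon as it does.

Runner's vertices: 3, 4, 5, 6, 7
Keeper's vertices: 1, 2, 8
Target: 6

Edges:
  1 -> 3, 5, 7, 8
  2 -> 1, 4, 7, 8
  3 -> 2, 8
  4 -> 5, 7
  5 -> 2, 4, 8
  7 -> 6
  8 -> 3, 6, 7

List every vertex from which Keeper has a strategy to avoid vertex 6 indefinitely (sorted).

A0 = {6}
A1: add {7} — 7 (Runner) has 7→6.
A2: add {4} — 4 (Runner) has 4→7.
A3: add {5} — 5 (Runner) has 5→4.
A4 = A3; e.g. 1 (Keeper) can still go to 3. Fixed point.
Runner's attractor = {4, 5, 6, 7}; Keeper avoids the target exactly from the complement.

1, 2, 3, 8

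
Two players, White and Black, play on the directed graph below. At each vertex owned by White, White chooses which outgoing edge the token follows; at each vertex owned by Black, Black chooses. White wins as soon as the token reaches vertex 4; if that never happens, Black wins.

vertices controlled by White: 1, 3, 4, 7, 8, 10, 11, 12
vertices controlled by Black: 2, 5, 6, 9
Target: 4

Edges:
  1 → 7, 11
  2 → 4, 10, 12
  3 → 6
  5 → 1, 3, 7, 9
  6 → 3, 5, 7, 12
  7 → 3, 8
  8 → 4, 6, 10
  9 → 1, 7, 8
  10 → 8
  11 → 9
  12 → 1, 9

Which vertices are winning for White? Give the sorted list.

A0 = {4}
A1: add {8} — 8 (White) has 8→4.
A2: add {7, 10} — 7 (White) has 7→8; 10 (White) has 10→8.
A3: add {1} — 1 (White) has 1→7.
A4: add {9, 12} — 9 (Black): all of {1, 7, 8} already in; 12 (White) has 12→1.
A5: add {2, 11} — 2 (Black): all of {4, 10, 12} already in; 11 (White) has 11→9.
A6 = A5; e.g. 3 (White) has no edge into A5. Fixed point.
White's winning region = {1, 2, 4, 7, 8, 9, 10, 11, 12}.

1, 2, 4, 7, 8, 9, 10, 11, 12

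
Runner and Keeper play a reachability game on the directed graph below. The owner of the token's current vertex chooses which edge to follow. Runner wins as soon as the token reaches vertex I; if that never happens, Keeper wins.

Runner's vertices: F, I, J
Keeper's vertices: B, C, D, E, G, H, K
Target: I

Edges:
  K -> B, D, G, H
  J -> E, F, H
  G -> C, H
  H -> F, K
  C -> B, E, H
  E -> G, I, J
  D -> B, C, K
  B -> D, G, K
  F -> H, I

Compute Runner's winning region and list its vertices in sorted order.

F, I, J

A0 = {I}
A1: add {F} — F (Runner) has F→I.
A2: add {J} — J (Runner) has J→F.
A3 = A2; e.g. B (Keeper) can still go to D. Fixed point.
Runner's winning region = {F, I, J}.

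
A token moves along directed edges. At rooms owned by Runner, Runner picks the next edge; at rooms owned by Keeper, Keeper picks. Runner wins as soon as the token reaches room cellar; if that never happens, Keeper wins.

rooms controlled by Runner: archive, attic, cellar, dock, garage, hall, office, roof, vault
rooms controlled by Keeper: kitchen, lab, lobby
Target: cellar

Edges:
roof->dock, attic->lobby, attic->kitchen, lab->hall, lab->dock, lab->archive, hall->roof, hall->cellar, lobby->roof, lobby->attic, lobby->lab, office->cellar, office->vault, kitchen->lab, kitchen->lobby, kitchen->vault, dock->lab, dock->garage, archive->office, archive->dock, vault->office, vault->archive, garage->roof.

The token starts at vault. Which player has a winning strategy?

A0 = {cellar}
A1: add {hall, office} — hall (Runner) has hall→cellar; office (Runner) has office→cellar.
A2: add {archive, vault} — archive (Runner) has archive→office; vault (Runner) has vault→office.
A3 = A2; e.g. roof (Runner) has no edge into A2. Fixed point.
vault ∈ A2, so Runner can force the target.

Runner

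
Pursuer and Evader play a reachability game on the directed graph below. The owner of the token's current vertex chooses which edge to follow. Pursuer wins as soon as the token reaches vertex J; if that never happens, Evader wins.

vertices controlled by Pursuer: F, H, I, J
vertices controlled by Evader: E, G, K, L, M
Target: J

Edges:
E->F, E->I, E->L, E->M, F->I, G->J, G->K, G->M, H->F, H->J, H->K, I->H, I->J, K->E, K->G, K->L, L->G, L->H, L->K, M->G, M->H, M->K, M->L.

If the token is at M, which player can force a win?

Evader

A0 = {J}
A1: add {H, I} — H (Pursuer) has H→J; I (Pursuer) has I→J.
A2: add {F} — F (Pursuer) has F→I.
A3 = A2; e.g. E (Evader) can still go to L. Fixed point.
M never enters the attractor, so Evader can avoid the target forever.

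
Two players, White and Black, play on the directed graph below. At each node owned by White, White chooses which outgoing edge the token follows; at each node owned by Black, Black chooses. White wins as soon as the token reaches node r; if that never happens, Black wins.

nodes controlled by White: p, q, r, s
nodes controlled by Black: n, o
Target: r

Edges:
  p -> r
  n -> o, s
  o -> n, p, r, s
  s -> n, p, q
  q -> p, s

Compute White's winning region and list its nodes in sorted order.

A0 = {r}
A1: add {p} — p (White) has p→r.
A2: add {q, s} — q (White) has q→p; s (White) has s→p.
A3 = A2; e.g. n (Black) can still go to o. Fixed point.
White's winning region = {p, q, r, s}.

p, q, r, s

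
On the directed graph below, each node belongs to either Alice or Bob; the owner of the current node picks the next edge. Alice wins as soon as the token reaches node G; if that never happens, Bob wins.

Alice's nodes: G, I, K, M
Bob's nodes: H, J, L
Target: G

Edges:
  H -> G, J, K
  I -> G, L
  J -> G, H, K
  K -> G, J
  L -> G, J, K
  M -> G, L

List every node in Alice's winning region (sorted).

G, I, K, M

A0 = {G}
A1: add {I, K, M} — I (Alice) has I→G; K (Alice) has K→G; M (Alice) has M→G.
A2 = A1; e.g. H (Bob) can still go to J. Fixed point.
Alice's winning region = {G, I, K, M}.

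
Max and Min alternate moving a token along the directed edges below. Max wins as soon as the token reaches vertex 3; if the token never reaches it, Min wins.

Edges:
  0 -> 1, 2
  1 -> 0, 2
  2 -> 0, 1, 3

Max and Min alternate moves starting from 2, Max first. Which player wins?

Track states (vertex, player-to-move).
A0 = {(3,Max), (3,Min)}
A1: add {(2,Max)}.
(2,Max) ∈ A1 ⇒ Max forces the target.

Max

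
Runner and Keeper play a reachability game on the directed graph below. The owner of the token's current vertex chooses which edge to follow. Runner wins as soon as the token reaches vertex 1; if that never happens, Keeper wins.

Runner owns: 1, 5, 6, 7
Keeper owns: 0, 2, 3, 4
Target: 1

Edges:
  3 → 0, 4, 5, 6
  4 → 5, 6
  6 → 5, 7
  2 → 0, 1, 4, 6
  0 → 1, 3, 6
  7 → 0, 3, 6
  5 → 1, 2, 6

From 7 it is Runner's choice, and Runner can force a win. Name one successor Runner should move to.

6

A0 = {1}
A1: add {5} — 5 (Runner) has 5→1.
A2: add {6} — 6 (Runner) has 6→5.
A3: add {4, 7} — 4 (Keeper): all of {5, 6} already in; 7 (Runner) has 7→6.
A4 = A3; e.g. 0 (Keeper) can still go to 3. Fixed point.
From 7, successor 6 is in the attractor (rank 2); the other successors 0, 3 are not.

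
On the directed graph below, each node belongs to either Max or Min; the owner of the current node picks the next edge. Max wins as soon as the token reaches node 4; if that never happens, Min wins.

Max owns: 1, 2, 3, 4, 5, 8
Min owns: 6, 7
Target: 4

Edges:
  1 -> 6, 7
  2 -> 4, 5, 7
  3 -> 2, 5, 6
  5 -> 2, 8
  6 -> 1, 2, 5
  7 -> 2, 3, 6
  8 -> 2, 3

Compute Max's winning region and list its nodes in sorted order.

2, 3, 4, 5, 8

A0 = {4}
A1: add {2} — 2 (Max) has 2→4.
A2: add {3, 5, 8} — 3 (Max) has 3→2; 5 (Max) has 5→2; 8 (Max) has 8→2.
A3 = A2; e.g. 1 (Max) has no edge into A2. Fixed point.
Max's winning region = {2, 3, 4, 5, 8}.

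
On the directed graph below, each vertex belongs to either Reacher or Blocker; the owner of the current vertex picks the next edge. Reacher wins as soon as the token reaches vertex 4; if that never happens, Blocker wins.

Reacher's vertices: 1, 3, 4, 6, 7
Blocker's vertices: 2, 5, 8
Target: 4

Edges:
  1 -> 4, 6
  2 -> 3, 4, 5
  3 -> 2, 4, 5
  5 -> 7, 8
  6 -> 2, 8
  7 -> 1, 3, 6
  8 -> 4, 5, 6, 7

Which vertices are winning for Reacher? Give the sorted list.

A0 = {4}
A1: add {1, 3} — 1 (Reacher) has 1→4; 3 (Reacher) has 3→4.
A2: add {7} — 7 (Reacher) has 7→1.
A3 = A2; e.g. 2 (Blocker) can still go to 5. Fixed point.
Reacher's winning region = {1, 3, 4, 7}.

1, 3, 4, 7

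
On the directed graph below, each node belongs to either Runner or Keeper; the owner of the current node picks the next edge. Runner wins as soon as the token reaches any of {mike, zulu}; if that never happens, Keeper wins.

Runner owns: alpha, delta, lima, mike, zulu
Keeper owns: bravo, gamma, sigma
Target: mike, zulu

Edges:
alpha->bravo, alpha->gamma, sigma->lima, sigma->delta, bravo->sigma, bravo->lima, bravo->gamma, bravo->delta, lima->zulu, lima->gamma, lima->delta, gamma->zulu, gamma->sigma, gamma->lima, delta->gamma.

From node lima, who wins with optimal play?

A0 = {mike, zulu}
A1: add {lima} — lima (Runner) has lima→zulu.
A2 = A1; e.g. alpha (Runner) has no edge into A1. Fixed point.
lima ∈ A1, so Runner can force the target.

Runner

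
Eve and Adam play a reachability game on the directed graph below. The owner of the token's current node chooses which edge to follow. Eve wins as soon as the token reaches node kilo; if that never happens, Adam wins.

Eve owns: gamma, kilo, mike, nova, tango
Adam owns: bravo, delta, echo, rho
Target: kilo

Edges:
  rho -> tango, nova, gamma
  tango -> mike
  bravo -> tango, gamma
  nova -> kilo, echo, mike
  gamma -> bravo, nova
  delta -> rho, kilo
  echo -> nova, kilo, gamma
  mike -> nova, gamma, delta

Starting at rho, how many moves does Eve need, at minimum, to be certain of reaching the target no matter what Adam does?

A0 = {kilo}
A1: add {nova} — nova (Eve) has nova→kilo.
A2: add {gamma, mike} — gamma (Eve) has gamma→nova; mike (Eve) has mike→nova.
A3: add {echo, tango} — tango (Eve) has tango→mike; echo (Adam): all of {nova, kilo, gamma} already in.
A4: add {bravo, rho} — rho (Adam): all of {tango, nova, gamma} already in; bravo (Adam): all of {tango, gamma} already in.
rho enters the attractor at level 4, so Eve can force the target in 4 moves from there.

4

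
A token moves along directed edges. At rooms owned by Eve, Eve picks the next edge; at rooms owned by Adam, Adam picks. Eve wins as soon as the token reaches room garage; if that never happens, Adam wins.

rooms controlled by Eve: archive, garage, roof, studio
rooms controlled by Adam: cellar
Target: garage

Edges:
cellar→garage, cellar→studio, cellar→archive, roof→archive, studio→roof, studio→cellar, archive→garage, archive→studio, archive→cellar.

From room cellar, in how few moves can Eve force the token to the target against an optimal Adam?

A0 = {garage}
A1: add {archive} — archive (Eve) has archive→garage.
A2: add {roof} — roof (Eve) has roof→archive.
A3: add {studio} — studio (Eve) has studio→roof.
A4: add {cellar} — cellar (Adam): all of {garage, studio, archive} already in.
A4 = all vertices. Fixed point.
cellar enters the attractor at level 4, so Eve can force the target in 4 moves from there.

4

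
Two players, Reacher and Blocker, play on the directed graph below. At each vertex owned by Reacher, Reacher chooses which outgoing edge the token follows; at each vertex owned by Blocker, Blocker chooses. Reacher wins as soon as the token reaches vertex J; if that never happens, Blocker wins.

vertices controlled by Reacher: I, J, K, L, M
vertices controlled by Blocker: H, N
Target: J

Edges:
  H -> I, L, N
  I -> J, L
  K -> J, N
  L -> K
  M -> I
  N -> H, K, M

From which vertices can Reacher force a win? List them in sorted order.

I, J, K, L, M

A0 = {J}
A1: add {I, K} — I (Reacher) has I→J; K (Reacher) has K→J.
A2: add {L, M} — L (Reacher) has L→K; M (Reacher) has M→I.
A3 = A2; e.g. H (Blocker) can still go to N. Fixed point.
Reacher's winning region = {I, J, K, L, M}.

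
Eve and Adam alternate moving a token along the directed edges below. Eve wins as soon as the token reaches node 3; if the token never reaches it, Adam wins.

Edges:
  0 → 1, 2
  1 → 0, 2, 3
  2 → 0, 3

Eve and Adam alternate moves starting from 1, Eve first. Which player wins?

Track states (vertex, player-to-move).
A0 = {(3,Eve), (3,Adam)}
A1: add {(1,Eve), (2,Eve)}.
(1,Eve) ∈ A1 ⇒ Eve forces the target.

Eve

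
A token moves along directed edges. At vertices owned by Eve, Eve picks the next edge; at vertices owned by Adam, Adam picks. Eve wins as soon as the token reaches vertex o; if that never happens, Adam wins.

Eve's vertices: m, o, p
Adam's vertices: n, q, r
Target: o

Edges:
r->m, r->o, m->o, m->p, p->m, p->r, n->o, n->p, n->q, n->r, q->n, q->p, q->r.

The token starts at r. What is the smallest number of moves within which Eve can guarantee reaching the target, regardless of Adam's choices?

2

A0 = {o}
A1: add {m} — m (Eve) has m→o.
A2: add {p, r} — p (Eve) has p→m; r (Adam): all of {m, o} already in.
A3 = A2; e.g. n (Adam) can still go to q. Fixed point.
r enters the attractor at level 2, so Eve can force the target in 2 moves from there.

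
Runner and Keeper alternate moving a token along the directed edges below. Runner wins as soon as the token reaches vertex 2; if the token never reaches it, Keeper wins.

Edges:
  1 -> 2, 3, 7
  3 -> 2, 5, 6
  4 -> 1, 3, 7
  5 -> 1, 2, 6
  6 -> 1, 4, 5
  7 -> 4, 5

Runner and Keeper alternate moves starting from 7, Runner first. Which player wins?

Keeper

Track states (vertex, player-to-move).
A0 = {(2,Runner), (2,Keeper)}
A1: add {(1,Runner), (3,Runner), (5,Runner)}.
A2 = A1; e.g. (1,Keeper) stays out. (7,Runner) never enters ⇒ Keeper avoids the target.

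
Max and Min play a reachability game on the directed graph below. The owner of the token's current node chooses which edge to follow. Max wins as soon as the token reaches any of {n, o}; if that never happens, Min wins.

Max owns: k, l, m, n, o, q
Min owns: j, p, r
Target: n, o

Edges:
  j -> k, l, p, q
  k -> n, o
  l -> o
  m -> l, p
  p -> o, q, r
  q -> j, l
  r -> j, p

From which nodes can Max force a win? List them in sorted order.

A0 = {n, o}
A1: add {k, l} — k (Max) has k→n; l (Max) has l→o.
A2: add {m, q} — m (Max) has m→l; q (Max) has q→l.
A3 = A2; e.g. j (Min) can still go to p. Fixed point.
Max's winning region = {k, l, m, n, o, q}.

k, l, m, n, o, q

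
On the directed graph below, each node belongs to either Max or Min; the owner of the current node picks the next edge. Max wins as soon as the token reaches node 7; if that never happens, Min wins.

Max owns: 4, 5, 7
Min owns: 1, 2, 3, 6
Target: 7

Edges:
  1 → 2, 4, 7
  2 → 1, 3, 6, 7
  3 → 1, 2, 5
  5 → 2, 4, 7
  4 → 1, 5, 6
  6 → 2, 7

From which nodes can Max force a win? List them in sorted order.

4, 5, 7

A0 = {7}
A1: add {5} — 5 (Max) has 5→7.
A2: add {4} — 4 (Max) has 4→5.
A3 = A2; e.g. 1 (Min) can still go to 2. Fixed point.
Max's winning region = {4, 5, 7}.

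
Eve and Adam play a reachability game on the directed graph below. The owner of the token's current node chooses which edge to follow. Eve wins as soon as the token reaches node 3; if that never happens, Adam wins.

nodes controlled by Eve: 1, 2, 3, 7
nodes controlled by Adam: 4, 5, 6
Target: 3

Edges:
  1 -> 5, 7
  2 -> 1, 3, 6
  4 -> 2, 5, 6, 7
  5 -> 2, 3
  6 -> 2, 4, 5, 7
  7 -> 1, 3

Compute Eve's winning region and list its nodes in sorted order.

1, 2, 3, 5, 7

A0 = {3}
A1: add {2, 7} — 2 (Eve) has 2→3; 7 (Eve) has 7→3.
A2: add {1, 5} — 1 (Eve) has 1→7; 5 (Adam): all of {2, 3} already in.
A3 = A2; e.g. 4 (Adam) can still go to 6. Fixed point.
Eve's winning region = {1, 2, 3, 5, 7}.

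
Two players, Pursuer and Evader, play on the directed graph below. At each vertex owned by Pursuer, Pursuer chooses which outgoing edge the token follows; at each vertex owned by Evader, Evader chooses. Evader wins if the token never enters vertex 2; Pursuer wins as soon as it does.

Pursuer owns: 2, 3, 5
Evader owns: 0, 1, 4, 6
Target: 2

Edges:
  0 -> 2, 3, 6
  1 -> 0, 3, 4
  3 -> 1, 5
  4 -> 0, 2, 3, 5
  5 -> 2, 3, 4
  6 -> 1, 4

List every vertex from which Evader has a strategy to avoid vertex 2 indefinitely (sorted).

A0 = {2}
A1: add {5} — 5 (Pursuer) has 5→2.
A2: add {3} — 3 (Pursuer) has 3→5.
A3 = A2; e.g. 0 (Evader) can still go to 6. Fixed point.
Pursuer's attractor = {2, 3, 5}; Evader avoids the target exactly from the complement.

0, 1, 4, 6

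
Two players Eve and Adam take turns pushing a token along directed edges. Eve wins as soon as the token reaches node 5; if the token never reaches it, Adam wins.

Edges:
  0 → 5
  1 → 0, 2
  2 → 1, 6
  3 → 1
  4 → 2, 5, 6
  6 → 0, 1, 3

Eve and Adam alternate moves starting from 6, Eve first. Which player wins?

Eve

Track states (vertex, player-to-move).
A0 = {(5,Eve), (5,Adam)}
A1: add {(0,Eve), (0,Adam), (4,Eve)}.
A2: add {(1,Eve), (6,Eve)}.
(6,Eve) ∈ A2 ⇒ Eve forces the target.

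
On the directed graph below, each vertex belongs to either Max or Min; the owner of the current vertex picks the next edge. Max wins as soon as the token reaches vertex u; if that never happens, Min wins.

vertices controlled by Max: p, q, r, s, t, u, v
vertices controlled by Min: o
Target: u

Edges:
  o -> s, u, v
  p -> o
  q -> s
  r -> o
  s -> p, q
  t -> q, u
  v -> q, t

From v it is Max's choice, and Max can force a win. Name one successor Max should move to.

A0 = {u}
A1: add {t} — t (Max) has t→u.
A2: add {v} — v (Max) has v→t.
A3 = A2; e.g. o (Min) can still go to s. Fixed point.
From v, successor t is in the attractor (rank 1); the other successor q is not.

t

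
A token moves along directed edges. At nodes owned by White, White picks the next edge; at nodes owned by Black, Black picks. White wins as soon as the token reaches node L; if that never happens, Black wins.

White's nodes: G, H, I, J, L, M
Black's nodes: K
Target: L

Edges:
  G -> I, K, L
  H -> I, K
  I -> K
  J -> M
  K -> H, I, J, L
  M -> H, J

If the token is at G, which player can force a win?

White

A0 = {L}
A1: add {G} — G (White) has G→L.
A2 = A1; e.g. H (White) has no edge into A1. Fixed point.
G ∈ A1, so White can force the target.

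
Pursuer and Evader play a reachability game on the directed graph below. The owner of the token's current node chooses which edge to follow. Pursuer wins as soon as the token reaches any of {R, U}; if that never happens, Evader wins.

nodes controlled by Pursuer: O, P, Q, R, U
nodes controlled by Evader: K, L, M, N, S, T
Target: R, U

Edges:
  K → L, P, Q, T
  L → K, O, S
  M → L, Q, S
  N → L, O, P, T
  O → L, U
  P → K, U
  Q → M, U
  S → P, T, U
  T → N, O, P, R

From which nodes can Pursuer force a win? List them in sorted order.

A0 = {R, U}
A1: add {O, P, Q} — O (Pursuer) has O→U; P (Pursuer) has P→U; Q (Pursuer) has Q→U.
A2 = A1; e.g. K (Evader) can still go to L. Fixed point.
Pursuer's winning region = {O, P, Q, R, U}.

O, P, Q, R, U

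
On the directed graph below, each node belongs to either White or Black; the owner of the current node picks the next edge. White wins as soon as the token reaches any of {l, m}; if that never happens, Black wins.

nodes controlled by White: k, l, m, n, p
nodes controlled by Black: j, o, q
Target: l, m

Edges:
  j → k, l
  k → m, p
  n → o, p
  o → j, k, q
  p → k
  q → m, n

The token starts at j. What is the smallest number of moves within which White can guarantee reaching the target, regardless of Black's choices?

2

A0 = {l, m}
A1: add {k} — k (White) has k→m.
A2: add {j, p} — j (Black): all of {k, l} already in; p (White) has p→k.
j enters the attractor at level 2, so White can force the target in 2 moves from there.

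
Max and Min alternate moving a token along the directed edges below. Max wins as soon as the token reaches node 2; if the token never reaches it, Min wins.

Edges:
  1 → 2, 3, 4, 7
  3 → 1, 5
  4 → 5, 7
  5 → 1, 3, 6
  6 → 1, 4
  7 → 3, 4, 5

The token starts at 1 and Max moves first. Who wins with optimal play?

Track states (vertex, player-to-move).
A0 = {(2,Max), (2,Min)}
A1: add {(1,Max)}.
(1,Max) ∈ A1 ⇒ Max forces the target.

Max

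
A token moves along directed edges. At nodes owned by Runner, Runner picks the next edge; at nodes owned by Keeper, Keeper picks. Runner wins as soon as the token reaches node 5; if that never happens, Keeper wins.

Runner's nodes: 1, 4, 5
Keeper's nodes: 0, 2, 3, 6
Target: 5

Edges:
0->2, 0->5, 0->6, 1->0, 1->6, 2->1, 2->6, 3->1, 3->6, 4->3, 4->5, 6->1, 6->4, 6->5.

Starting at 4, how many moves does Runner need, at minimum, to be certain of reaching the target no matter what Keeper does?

1

A0 = {5}
A1: add {4} — 4 (Runner) has 4→5.
A2 = A1; e.g. 0 (Keeper) can still go to 2. Fixed point.
4 enters the attractor at level 1, so Runner can force the target in 1 move from there.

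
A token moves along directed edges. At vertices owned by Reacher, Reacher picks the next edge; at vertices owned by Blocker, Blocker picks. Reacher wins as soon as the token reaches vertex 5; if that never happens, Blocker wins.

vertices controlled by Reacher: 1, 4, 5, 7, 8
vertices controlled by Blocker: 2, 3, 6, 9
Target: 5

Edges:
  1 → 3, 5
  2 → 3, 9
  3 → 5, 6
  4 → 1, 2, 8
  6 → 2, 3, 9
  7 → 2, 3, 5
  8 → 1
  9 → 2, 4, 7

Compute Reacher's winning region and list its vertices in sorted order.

A0 = {5}
A1: add {1, 7} — 1 (Reacher) has 1→5; 7 (Reacher) has 7→5.
A2: add {4, 8} — 4 (Reacher) has 4→1; 8 (Reacher) has 8→1.
A3 = A2; e.g. 2 (Blocker) can still go to 3. Fixed point.
Reacher's winning region = {1, 4, 5, 7, 8}.

1, 4, 5, 7, 8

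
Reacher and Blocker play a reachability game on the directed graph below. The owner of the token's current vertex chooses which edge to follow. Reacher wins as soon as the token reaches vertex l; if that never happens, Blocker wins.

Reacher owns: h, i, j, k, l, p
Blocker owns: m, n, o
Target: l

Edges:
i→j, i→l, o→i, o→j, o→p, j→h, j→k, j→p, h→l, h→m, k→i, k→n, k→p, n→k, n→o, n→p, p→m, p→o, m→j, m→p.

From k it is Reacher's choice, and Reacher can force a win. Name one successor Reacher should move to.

i

A0 = {l}
A1: add {h, i} — h (Reacher) has h→l; i (Reacher) has i→l.
A2: add {j, k} — j (Reacher) has j→h; k (Reacher) has k→i.
A3 = A2; e.g. m (Blocker) can still go to p. Fixed point.
From k, successor i is in the attractor (rank 1); the other successors n, p are not.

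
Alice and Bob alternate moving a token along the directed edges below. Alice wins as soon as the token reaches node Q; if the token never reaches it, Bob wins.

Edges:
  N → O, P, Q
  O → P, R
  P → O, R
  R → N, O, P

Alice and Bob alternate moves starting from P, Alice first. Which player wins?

Bob

Track states (vertex, player-to-move).
A0 = {(Q,Alice), (Q,Bob)}
A1: add {(N,Alice)}.
A2 = A1; e.g. (N,Bob) stays out. (P,Alice) never enters ⇒ Bob avoids the target.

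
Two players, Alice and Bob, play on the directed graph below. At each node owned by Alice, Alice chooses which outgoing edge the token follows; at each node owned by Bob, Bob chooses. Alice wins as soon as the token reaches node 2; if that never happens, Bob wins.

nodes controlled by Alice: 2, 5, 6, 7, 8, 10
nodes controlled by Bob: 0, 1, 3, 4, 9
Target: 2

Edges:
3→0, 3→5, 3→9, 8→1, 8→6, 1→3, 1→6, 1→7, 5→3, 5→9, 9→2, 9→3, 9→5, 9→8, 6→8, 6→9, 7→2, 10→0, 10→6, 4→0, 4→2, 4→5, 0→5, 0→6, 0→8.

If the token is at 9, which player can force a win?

Bob

A0 = {2}
A1: add {7} — 7 (Alice) has 7→2.
A2 = A1; e.g. 0 (Bob) can still go to 5. Fixed point.
9 never enters the attractor, so Bob can avoid the target forever.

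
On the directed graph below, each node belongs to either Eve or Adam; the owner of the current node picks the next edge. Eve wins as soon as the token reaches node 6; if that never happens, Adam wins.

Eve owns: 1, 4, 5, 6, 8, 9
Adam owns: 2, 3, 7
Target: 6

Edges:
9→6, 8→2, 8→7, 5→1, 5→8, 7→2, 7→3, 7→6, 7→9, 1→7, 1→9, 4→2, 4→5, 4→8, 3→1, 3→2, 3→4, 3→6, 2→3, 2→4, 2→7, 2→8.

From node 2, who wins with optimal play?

A0 = {6}
A1: add {9} — 9 (Eve) has 9→6.
A2: add {1} — 1 (Eve) has 1→9.
A3: add {5} — 5 (Eve) has 5→1.
A4: add {4} — 4 (Eve) has 4→5.
A5 = A4; e.g. 2 (Adam) can still go to 3. Fixed point.
2 never enters the attractor, so Adam can avoid the target forever.

Adam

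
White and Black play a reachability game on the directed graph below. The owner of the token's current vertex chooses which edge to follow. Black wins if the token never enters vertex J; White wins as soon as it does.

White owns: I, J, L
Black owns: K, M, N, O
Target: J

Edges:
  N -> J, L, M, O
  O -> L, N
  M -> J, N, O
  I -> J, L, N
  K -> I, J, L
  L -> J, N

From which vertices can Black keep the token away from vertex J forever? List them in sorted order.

A0 = {J}
A1: add {I, L} — I (White) has I→J; L (White) has L→J.
A2: add {K} — K (Black): all of {I, J, L} already in.
A3 = A2; e.g. M (Black) can still go to N. Fixed point.
White's attractor = {I, J, K, L}; Black avoids the target exactly from the complement.

M, N, O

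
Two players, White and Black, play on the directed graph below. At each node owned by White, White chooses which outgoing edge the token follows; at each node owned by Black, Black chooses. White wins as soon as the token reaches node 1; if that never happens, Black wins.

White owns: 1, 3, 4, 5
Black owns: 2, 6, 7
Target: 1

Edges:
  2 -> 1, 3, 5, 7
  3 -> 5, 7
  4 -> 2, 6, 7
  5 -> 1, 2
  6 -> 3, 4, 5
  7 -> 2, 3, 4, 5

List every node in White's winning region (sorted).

1, 3, 5

A0 = {1}
A1: add {5} — 5 (White) has 5→1.
A2: add {3} — 3 (White) has 3→5.
A3 = A2; e.g. 2 (Black) can still go to 7. Fixed point.
White's winning region = {1, 3, 5}.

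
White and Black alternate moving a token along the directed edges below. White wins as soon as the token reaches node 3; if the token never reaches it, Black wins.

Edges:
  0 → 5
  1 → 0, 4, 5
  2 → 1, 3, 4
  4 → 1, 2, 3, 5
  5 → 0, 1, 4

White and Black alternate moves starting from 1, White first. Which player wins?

Black

Track states (vertex, player-to-move).
A0 = {(3,White), (3,Black)}
A1: add {(2,White), (4,White)}.
A2 = A1; e.g. (0,White) stays out. (1,White) never enters ⇒ Black avoids the target.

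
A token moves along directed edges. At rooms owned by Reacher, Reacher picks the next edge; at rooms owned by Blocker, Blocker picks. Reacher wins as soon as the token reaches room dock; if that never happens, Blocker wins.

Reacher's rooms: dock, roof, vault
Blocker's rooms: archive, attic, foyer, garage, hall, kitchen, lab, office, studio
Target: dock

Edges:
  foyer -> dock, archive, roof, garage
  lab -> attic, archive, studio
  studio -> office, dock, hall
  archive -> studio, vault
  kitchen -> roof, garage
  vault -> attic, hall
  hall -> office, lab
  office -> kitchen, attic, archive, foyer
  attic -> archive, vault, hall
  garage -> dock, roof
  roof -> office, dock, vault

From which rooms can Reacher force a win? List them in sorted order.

A0 = {dock}
A1: add {roof} — roof (Reacher) has roof→dock.
A2: add {garage} — garage (Blocker): all of {dock, roof} already in.
A3: add {kitchen} — kitchen (Blocker): all of {roof, garage} already in.
A4 = A3; e.g. office (Blocker) can still go to attic. Fixed point.
Reacher's winning region = {dock, garage, kitchen, roof}.

dock, garage, kitchen, roof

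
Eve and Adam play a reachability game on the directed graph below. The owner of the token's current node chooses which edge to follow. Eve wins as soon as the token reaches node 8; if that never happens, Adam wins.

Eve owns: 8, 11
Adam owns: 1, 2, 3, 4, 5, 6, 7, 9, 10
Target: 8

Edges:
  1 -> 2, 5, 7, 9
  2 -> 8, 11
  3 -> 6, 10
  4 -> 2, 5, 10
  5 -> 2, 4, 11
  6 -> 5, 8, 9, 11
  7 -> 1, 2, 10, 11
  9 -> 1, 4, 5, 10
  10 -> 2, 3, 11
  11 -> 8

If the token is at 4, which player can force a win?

Adam

A0 = {8}
A1: add {11} — 11 (Eve) has 11→8.
A2: add {2} — 2 (Adam): all of {8, 11} already in.
A3 = A2; e.g. 1 (Adam) can still go to 5. Fixed point.
4 never enters the attractor, so Adam can avoid the target forever.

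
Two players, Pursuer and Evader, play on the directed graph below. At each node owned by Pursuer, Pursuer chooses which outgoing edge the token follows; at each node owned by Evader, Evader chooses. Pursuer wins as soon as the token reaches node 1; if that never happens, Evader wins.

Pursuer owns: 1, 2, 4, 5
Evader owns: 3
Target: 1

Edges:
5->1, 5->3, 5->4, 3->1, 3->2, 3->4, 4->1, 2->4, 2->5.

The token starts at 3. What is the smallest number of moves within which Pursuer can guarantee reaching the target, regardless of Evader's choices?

A0 = {1}
A1: add {4, 5} — 4 (Pursuer) has 4→1; 5 (Pursuer) has 5→1.
A2: add {2} — 2 (Pursuer) has 2→4.
A3: add {3} — 3 (Evader): all of {1, 2, 4} already in.
A3 = all vertices. Fixed point.
3 enters the attractor at level 3, so Pursuer can force the target in 3 moves from there.

3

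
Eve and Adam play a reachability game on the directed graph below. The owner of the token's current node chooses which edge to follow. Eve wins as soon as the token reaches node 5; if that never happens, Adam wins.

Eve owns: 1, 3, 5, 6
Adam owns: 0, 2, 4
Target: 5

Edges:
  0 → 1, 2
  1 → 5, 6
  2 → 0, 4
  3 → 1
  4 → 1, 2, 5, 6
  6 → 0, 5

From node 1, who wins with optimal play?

Eve

A0 = {5}
A1: add {1, 6} — 1 (Eve) has 1→5; 6 (Eve) has 6→5.
1 ∈ A1, so Eve can force the target.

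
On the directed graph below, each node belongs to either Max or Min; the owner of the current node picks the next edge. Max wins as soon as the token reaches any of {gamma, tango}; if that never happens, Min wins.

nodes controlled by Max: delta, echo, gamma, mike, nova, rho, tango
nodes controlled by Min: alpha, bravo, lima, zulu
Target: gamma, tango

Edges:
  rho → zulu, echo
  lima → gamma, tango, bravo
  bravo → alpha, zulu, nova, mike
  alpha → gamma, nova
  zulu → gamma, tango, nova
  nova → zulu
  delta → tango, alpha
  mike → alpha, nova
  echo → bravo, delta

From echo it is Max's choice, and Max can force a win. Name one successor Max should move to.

delta

A0 = {gamma, tango}
A1: add {delta} — delta (Max) has delta→tango.
A2: add {echo} — echo (Max) has echo→delta.
A3: add {rho} — rho (Max) has rho→echo.
A4 = A3; e.g. lima (Min) can still go to bravo. Fixed point.
From echo, successor delta is in the attractor (rank 1); the other successor bravo is not.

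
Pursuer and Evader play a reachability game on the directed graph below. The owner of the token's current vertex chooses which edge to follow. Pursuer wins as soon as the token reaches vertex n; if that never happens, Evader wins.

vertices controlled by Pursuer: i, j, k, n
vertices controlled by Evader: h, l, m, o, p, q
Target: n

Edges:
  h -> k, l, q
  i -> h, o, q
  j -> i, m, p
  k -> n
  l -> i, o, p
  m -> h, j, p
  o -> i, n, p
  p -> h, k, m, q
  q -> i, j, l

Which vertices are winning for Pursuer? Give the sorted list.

k, n

A0 = {n}
A1: add {k} — k (Pursuer) has k→n.
A2 = A1; e.g. h (Evader) can still go to l. Fixed point.
Pursuer's winning region = {k, n}.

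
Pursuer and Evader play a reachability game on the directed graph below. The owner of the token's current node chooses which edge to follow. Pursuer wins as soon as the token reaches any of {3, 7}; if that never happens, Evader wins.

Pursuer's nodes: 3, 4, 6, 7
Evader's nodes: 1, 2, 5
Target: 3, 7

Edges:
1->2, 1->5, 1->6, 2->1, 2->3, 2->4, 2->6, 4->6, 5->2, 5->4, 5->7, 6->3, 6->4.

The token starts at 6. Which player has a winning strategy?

Pursuer

A0 = {3, 7}
A1: add {6} — 6 (Pursuer) has 6→3.
6 ∈ A1, so Pursuer can force the target.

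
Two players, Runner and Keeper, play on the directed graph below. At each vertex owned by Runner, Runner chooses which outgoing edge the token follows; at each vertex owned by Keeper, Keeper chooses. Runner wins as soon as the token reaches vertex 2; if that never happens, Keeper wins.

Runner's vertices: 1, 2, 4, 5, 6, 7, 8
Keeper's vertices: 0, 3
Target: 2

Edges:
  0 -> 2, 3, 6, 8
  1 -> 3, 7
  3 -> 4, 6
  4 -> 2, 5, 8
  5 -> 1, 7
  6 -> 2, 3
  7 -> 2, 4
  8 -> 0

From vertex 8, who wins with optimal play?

Keeper

A0 = {2}
A1: add {4, 6, 7} — 4 (Runner) has 4→2; 6 (Runner) has 6→2; 7 (Runner) has 7→2.
A2: add {1, 3, 5} — 1 (Runner) has 1→7; 3 (Keeper): all of {4, 6} already in; 5 (Runner) has 5→7.
A3 = A2; e.g. 0 (Keeper) can still go to 8. Fixed point.
8 never enters the attractor, so Keeper can avoid the target forever.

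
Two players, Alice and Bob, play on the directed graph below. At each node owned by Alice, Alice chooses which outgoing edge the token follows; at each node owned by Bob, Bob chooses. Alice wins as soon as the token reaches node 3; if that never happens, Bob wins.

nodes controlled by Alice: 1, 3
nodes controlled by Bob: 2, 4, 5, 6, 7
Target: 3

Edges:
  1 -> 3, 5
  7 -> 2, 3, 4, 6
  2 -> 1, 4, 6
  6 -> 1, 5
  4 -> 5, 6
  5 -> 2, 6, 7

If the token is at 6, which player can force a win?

A0 = {3}
A1: add {1} — 1 (Alice) has 1→3.
A2 = A1; e.g. 2 (Bob) can still go to 4. Fixed point.
6 never enters the attractor, so Bob can avoid the target forever.

Bob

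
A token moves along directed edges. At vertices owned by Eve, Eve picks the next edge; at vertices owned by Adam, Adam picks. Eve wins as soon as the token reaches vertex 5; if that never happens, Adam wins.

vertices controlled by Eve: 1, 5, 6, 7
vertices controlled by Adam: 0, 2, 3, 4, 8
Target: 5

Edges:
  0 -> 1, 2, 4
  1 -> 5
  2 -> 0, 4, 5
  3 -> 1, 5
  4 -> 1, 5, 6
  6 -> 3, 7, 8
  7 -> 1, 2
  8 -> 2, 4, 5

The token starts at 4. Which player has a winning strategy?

A0 = {5}
A1: add {1} — 1 (Eve) has 1→5.
A2: add {3, 7} — 3 (Adam): all of {1, 5} already in; 7 (Eve) has 7→1.
A3: add {6} — 6 (Eve) has 6→3.
A4: add {4} — 4 (Adam): all of {1, 5, 6} already in.
A5 = A4; e.g. 0 (Adam) can still go to 2. Fixed point.
4 ∈ A4, so Eve can force the target.

Eve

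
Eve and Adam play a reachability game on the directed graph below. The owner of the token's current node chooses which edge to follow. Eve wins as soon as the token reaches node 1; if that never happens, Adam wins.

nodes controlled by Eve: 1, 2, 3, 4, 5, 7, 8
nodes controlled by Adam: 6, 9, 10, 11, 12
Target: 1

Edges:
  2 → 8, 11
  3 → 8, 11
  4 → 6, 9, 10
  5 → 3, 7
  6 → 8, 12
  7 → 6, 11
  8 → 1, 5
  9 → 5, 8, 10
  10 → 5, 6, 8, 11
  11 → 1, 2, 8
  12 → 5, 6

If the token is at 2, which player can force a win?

A0 = {1}
A1: add {8} — 8 (Eve) has 8→1.
A2: add {2, 3} — 2 (Eve) has 2→8; 3 (Eve) has 3→8.
2 ∈ A2, so Eve can force the target.

Eve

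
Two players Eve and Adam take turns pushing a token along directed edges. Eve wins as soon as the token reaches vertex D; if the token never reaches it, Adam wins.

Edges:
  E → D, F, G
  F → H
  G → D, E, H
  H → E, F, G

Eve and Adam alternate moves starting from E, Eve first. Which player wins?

Track states (vertex, player-to-move).
A0 = {(D,Eve), (D,Adam)}
A1: add {(E,Eve), (G,Eve)}.
(E,Eve) ∈ A1 ⇒ Eve forces the target.

Eve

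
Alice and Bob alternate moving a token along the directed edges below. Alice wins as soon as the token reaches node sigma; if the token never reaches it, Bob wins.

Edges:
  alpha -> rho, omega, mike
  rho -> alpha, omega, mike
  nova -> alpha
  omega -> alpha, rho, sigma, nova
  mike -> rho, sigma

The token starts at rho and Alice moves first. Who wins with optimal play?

Bob

Track states (vertex, player-to-move).
A0 = {(sigma,Alice), (sigma,Bob)}
A1: add {(omega,Alice), (mike,Alice)}.
A2 = A1; e.g. (alpha,Alice) stays out. (rho,Alice) never enters ⇒ Bob avoids the target.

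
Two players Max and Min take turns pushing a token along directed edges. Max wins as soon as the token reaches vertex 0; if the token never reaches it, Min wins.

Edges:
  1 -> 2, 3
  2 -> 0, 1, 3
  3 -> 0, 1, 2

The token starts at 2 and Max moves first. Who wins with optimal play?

Max

Track states (vertex, player-to-move).
A0 = {(0,Max), (0,Min)}
A1: add {(2,Max), (3,Max)}.
(2,Max) ∈ A1 ⇒ Max forces the target.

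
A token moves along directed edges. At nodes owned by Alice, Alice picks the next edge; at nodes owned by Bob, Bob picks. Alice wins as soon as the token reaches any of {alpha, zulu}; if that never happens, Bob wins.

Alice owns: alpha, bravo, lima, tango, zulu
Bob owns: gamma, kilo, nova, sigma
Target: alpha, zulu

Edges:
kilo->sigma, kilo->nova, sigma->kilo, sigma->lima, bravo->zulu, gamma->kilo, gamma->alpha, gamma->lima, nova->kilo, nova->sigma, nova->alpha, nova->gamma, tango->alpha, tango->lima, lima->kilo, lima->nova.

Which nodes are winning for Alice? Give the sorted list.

alpha, bravo, tango, zulu

A0 = {alpha, zulu}
A1: add {bravo, tango} — bravo (Alice) has bravo→zulu; tango (Alice) has tango→alpha.
A2 = A1; e.g. kilo (Bob) can still go to sigma. Fixed point.
Alice's winning region = {alpha, bravo, tango, zulu}.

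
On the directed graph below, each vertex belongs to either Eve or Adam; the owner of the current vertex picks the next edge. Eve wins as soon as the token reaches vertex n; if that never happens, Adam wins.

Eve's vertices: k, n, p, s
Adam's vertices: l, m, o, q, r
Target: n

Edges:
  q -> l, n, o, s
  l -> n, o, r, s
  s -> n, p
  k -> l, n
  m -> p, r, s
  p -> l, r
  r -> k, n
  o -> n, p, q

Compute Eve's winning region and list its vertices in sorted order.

A0 = {n}
A1: add {k, s} — k (Eve) has k→n; s (Eve) has s→n.
A2: add {r} — r (Adam): all of {k, n} already in.
A3: add {p} — p (Eve) has p→r.
A4: add {m} — m (Adam): all of {p, r, s} already in.
A5 = A4; e.g. l (Adam) can still go to o. Fixed point.
Eve's winning region = {k, m, n, p, r, s}.

k, m, n, p, r, s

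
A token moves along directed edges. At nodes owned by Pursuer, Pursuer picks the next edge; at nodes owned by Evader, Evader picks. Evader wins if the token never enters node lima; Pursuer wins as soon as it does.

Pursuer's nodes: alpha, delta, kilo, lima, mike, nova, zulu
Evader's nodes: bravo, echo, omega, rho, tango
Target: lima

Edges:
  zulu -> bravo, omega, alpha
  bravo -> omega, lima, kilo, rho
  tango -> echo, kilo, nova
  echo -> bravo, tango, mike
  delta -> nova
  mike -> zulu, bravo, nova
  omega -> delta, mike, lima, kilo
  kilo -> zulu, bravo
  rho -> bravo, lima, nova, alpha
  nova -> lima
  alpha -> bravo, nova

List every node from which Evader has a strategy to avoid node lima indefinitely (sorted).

bravo, echo, rho, tango

A0 = {lima}
A1: add {nova} — nova (Pursuer) has nova→lima.
A2: add {alpha, delta, mike} — delta (Pursuer) has delta→nova; mike (Pursuer) has mike→nova; alpha (Pursuer) has alpha→nova.
A3: add {zulu} — zulu (Pursuer) has zulu→alpha.
A4: add {kilo} — kilo (Pursuer) has kilo→zulu.
A5: add {omega} — omega (Evader): all of {delta, mike, lima, kilo} already in.
A6 = A5; e.g. bravo (Evader) can still go to rho. Fixed point.
Pursuer's attractor = {alpha, delta, kilo, lima, mike, nova, omega, zulu}; Evader avoids the target exactly from the complement.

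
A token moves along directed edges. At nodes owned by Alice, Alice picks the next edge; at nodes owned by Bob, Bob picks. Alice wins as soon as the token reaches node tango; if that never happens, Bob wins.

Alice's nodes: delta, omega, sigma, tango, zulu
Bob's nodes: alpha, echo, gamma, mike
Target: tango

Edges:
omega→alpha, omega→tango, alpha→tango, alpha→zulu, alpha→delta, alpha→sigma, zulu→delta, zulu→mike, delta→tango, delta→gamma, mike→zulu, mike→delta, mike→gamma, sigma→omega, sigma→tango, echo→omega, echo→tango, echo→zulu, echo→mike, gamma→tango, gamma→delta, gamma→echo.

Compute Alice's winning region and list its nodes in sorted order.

alpha, delta, omega, sigma, tango, zulu

A0 = {tango}
A1: add {delta, omega, sigma} — omega (Alice) has omega→tango; delta (Alice) has delta→tango; sigma (Alice) has sigma→tango.
A2: add {zulu} — zulu (Alice) has zulu→delta.
A3: add {alpha} — alpha (Bob): all of {tango, zulu, delta, sigma} already in.
A4 = A3; e.g. mike (Bob) can still go to gamma. Fixed point.
Alice's winning region = {alpha, delta, omega, sigma, tango, zulu}.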